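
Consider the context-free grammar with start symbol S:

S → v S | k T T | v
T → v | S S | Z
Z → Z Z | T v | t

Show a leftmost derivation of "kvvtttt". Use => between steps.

S => kTT   [S → k T T]
kTT => kZT   [T → Z]
kZT => kTvT   [Z → T v]
kTvT => kvvT   [T → v]
kvvT => kvvZ   [T → Z]
kvvZ => kvvZZ   [Z → Z Z]
kvvZZ => kvvZZZ   [Z → Z Z]
kvvZZZ => kvvZZZZ   [Z → Z Z]
kvvZZZZ => kvvtZZZ   [Z → t]
kvvtZZZ => kvvttZZ   [Z → t]
kvvttZZ => kvvtttZ   [Z → t]
kvvtttZ => kvvtttt   [Z → t]

S=>kTT=>kZT=>kTvT=>kvvT=>kvvZ=>kvvZZ=>kvvZZZ=>kvvZZZZ=>kvvtZZZ=>kvvttZZ=>kvvtttZ=>kvvtttt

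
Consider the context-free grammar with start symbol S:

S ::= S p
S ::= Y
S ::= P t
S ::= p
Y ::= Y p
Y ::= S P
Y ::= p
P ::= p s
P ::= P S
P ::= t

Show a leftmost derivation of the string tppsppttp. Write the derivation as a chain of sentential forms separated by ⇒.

S ⇒ Y ⇒ Yp ⇒ SPp ⇒ PtPp ⇒ PStPp ⇒ PSStPp ⇒ tSStPp ⇒ tSpStPp ⇒ tYpStPp ⇒ tSPpStPp ⇒ tpPpStPp ⇒ tppspStPp ⇒ tppspptPp ⇒ tppsppttp

S ⇒ Y   [S ::= Y]
Y ⇒ Yp   [Y ::= Y p]
Yp ⇒ SPp   [Y ::= S P]
SPp ⇒ PtPp   [S ::= P t]
PtPp ⇒ PStPp   [P ::= P S]
PStPp ⇒ PSStPp   [P ::= P S]
PSStPp ⇒ tSStPp   [P ::= t]
tSStPp ⇒ tSpStPp   [S ::= S p]
tSpStPp ⇒ tYpStPp   [S ::= Y]
tYpStPp ⇒ tSPpStPp   [Y ::= S P]
tSPpStPp ⇒ tpPpStPp   [S ::= p]
tpPpStPp ⇒ tppspStPp   [P ::= p s]
tppspStPp ⇒ tppspptPp   [S ::= p]
tppspptPp ⇒ tppsppttp   [P ::= t]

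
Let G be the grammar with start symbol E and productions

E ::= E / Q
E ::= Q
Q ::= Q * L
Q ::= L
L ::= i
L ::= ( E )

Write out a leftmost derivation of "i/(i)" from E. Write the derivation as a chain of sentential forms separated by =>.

E => E/Q => Q/Q => L/Q => i/Q => i/L => i/(E) => i/(Q) => i/(L) => i/(i)

E => E/Q   [E ::= E / Q]
E/Q => Q/Q   [E ::= Q]
Q/Q => L/Q   [Q ::= L]
L/Q => i/Q   [L ::= i]
i/Q => i/L   [Q ::= L]
i/L => i/(E)   [L ::= ( E )]
i/(E) => i/(Q)   [E ::= Q]
i/(Q) => i/(L)   [Q ::= L]
i/(L) => i/(i)   [L ::= i]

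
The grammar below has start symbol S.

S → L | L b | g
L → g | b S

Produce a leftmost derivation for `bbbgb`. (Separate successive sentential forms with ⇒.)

S ⇒ L ⇒ bS ⇒ bL ⇒ bbS ⇒ bbLb ⇒ bbbSb ⇒ bbbLb ⇒ bbbgb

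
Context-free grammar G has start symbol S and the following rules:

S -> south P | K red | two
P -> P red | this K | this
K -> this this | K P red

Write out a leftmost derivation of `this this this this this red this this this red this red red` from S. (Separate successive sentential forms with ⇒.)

S ⇒ K red ⇒ K P red red ⇒ K P red P red red ⇒ K P red P red P red red ⇒ this this P red P red P red red ⇒ this this this K red P red P red red ⇒ this this this this this red P red P red red ⇒ this this this this this red this K red P red red ⇒ this this this this this red this this this red P red red ⇒ this this this this this red this this this red this red red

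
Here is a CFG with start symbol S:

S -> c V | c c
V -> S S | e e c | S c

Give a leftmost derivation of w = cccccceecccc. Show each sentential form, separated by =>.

S => cV   [S -> c V]
cV => cSS   [V -> S S]
cSS => cccS   [S -> c c]
cccS => ccccV   [S -> c V]
ccccV => ccccSc   [V -> S c]
ccccSc => cccccVc   [S -> c V]
cccccVc => cccccSSc   [V -> S S]
cccccSSc => ccccccVSc   [S -> c V]
ccccccVSc => cccccceecSc   [V -> e e c]
cccccceecSc => cccccceecccc   [S -> c c]

S=>cV=>cSS=>cccS=>ccccV=>ccccSc=>cccccVc=>cccccSSc=>ccccccVSc=>cccccceecSc=>cccccceecccc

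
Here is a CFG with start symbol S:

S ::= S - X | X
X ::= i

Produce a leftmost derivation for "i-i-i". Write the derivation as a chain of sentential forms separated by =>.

S => S-X   [S ::= S - X]
S-X => S-X-X   [S ::= S - X]
S-X-X => X-X-X   [S ::= X]
X-X-X => i-X-X   [X ::= i]
i-X-X => i-i-X   [X ::= i]
i-i-X => i-i-i   [X ::= i]

S => S-X => S-X-X => X-X-X => i-X-X => i-i-X => i-i-i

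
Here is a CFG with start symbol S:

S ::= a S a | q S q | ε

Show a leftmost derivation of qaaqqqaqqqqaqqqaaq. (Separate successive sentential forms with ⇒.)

S ⇒ qSq ⇒ qaSaq ⇒ qaaSaaq ⇒ qaaqSqaaq ⇒ qaaqqSqqaaq ⇒ qaaqqqSqqqaaq ⇒ qaaqqqaSaqqqaaq ⇒ qaaqqqaqSqaqqqaaq ⇒ qaaqqqaqqSqqaqqqaaq ⇒ qaaqqqaqqqqaqqqaaq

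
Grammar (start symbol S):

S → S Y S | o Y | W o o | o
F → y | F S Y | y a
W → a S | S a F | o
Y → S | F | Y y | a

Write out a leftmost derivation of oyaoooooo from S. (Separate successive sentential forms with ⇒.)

S ⇒ SYS ⇒ oYYS ⇒ oFYS ⇒ oyaYS ⇒ oyaSS ⇒ oyaWooS ⇒ oyaoooS ⇒ oyaoooWoo ⇒ oyaoooooo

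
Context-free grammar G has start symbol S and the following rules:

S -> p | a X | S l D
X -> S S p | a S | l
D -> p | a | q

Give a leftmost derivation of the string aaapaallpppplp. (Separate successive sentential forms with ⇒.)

S⇒SlD⇒aXlD⇒aaSlD⇒aaaXlD⇒aaaSSplD⇒aaapSplD⇒aaapaXplD⇒aaapaSSpplD⇒aaapaSlDSpplD⇒aaapaaXlDSpplD⇒aaapaallDSpplD⇒aaapaallpSpplD⇒aaapaallpppplD⇒aaapaallpppplp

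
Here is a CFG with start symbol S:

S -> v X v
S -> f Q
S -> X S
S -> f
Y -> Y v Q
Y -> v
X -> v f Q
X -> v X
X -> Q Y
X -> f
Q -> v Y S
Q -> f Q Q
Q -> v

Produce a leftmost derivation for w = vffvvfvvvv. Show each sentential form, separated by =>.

S => vXv => vQYv => vfQQYv => vffQQQYv => vffvYSQQYv => vffvvSQQYv => vffvvfQQYv => vffvvfvQYv => vffvvfvvYv => vffvvfvvvv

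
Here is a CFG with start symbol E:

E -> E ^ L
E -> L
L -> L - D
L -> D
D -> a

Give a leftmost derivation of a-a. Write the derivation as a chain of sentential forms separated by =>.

E=>L=>L-D=>D-D=>a-D=>a-a

E => L   [E -> L]
L => L-D   [L -> L - D]
L-D => D-D   [L -> D]
D-D => a-D   [D -> a]
a-D => a-a   [D -> a]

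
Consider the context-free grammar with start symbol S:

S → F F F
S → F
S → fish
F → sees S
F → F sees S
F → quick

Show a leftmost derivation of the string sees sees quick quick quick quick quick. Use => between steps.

S => F F F   [S → F F F]
F F F => sees S F F   [F → sees S]
sees S F F => sees F F F   [S → F]
sees F F F => sees sees S F F   [F → sees S]
sees sees S F F => sees sees F F F F F   [S → F F F]
sees sees F F F F F => sees sees quick F F F F   [F → quick]
sees sees quick F F F F => sees sees quick quick F F F   [F → quick]
sees sees quick quick F F F => sees sees quick quick quick F F   [F → quick]
sees sees quick quick quick F F => sees sees quick quick quick quick F   [F → quick]
sees sees quick quick quick quick F => sees sees quick quick quick quick quick   [F → quick]

S => F F F => sees S F F => sees F F F => sees sees S F F => sees sees F F F F F => sees sees quick F F F F => sees sees quick quick F F F => sees sees quick quick quick F F => sees sees quick quick quick quick F => sees sees quick quick quick quick quick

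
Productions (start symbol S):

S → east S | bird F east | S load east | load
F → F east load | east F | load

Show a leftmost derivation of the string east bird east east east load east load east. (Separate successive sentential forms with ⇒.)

S ⇒ east S ⇒ east bird F east ⇒ east bird east F east ⇒ east bird east east F east ⇒ east bird east east east F east ⇒ east bird east east east F east load east ⇒ east bird east east east load east load east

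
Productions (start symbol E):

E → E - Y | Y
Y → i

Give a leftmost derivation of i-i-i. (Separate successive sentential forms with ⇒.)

E ⇒ E-Y ⇒ E-Y-Y ⇒ Y-Y-Y ⇒ i-Y-Y ⇒ i-i-Y ⇒ i-i-i

E ⇒ E-Y   [E → E - Y]
E-Y ⇒ E-Y-Y   [E → E - Y]
E-Y-Y ⇒ Y-Y-Y   [E → Y]
Y-Y-Y ⇒ i-Y-Y   [Y → i]
i-Y-Y ⇒ i-i-Y   [Y → i]
i-i-Y ⇒ i-i-i   [Y → i]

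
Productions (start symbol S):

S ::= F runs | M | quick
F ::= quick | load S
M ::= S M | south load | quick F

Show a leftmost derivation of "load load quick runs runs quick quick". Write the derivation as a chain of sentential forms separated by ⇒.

S ⇒ M   [S ::= M]
M ⇒ S M   [M ::= S M]
S M ⇒ F runs M   [S ::= F runs]
F runs M ⇒ load S runs M   [F ::= load S]
load S runs M ⇒ load F runs runs M   [S ::= F runs]
load F runs runs M ⇒ load load S runs runs M   [F ::= load S]
load load S runs runs M ⇒ load load quick runs runs M   [S ::= quick]
load load quick runs runs M ⇒ load load quick runs runs quick F   [M ::= quick F]
load load quick runs runs quick F ⇒ load load quick runs runs quick quick   [F ::= quick]

S ⇒ M ⇒ S M ⇒ F runs M ⇒ load S runs M ⇒ load F runs runs M ⇒ load load S runs runs M ⇒ load load quick runs runs M ⇒ load load quick runs runs quick F ⇒ load load quick runs runs quick quick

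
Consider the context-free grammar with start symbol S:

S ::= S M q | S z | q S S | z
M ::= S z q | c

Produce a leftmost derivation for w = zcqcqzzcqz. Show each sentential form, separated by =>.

S => Sz => SMqz => SzMqz => SzzMqz => SMqzzMqz => SMqMqzzMqz => zMqMqzzMqz => zcqMqzzMqz => zcqcqzzMqz => zcqcqzzcqz

S => Sz   [S ::= S z]
Sz => SMqz   [S ::= S M q]
SMqz => SzMqz   [S ::= S z]
SzMqz => SzzMqz   [S ::= S z]
SzzMqz => SMqzzMqz   [S ::= S M q]
SMqzzMqz => SMqMqzzMqz   [S ::= S M q]
SMqMqzzMqz => zMqMqzzMqz   [S ::= z]
zMqMqzzMqz => zcqMqzzMqz   [M ::= c]
zcqMqzzMqz => zcqcqzzMqz   [M ::= c]
zcqcqzzMqz => zcqcqzzcqz   [M ::= c]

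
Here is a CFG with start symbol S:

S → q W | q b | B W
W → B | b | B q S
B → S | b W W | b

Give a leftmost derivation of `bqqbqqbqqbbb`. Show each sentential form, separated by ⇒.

S ⇒ BW   [S → B W]
BW ⇒ bWWW   [B → b W W]
bWWW ⇒ bBqSWW   [W → B q S]
bBqSWW ⇒ bSqSWW   [B → S]
bSqSWW ⇒ bqWqSWW   [S → q W]
bqWqSWW ⇒ bqBqSqSWW   [W → B q S]
bqBqSqSWW ⇒ bqSqSqSWW   [B → S]
bqSqSqSWW ⇒ bqqbqSqSWW   [S → q b]
bqqbqSqSWW ⇒ bqqbqqbqSWW   [S → q b]
bqqbqqbqSWW ⇒ bqqbqqbqqbWW   [S → q b]
bqqbqqbqqbWW ⇒ bqqbqqbqqbbW   [W → b]
bqqbqqbqqbbW ⇒ bqqbqqbqqbbb   [W → b]

S⇒BW⇒bWWW⇒bBqSWW⇒bSqSWW⇒bqWqSWW⇒bqBqSqSWW⇒bqSqSqSWW⇒bqqbqSqSWW⇒bqqbqqbqSWW⇒bqqbqqbqqbWW⇒bqqbqqbqqbbW⇒bqqbqqbqqbbb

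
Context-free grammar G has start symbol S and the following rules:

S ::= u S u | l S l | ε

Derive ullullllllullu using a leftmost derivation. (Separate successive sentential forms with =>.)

S => uSu => ulSlu => ullSllu => ulluSullu => ullulSlullu => ullullSllullu => ullulllSlllullu => ullullllllullu

S => uSu   [S ::= u S u]
uSu => ulSlu   [S ::= l S l]
ulSlu => ullSllu   [S ::= l S l]
ullSllu => ulluSullu   [S ::= u S u]
ulluSullu => ullulSlullu   [S ::= l S l]
ullulSlullu => ullullSllullu   [S ::= l S l]
ullullSllullu => ullulllSlllullu   [S ::= l S l]
ullulllSlllullu => ullullllllullu   [S ::= ε]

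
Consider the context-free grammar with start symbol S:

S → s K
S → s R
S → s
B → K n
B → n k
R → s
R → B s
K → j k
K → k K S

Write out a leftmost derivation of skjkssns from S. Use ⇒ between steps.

S ⇒ sR ⇒ sBs ⇒ sKns ⇒ skKSns ⇒ skjkSns ⇒ skjksRns ⇒ skjkssns

S ⇒ sR   [S → s R]
sR ⇒ sBs   [R → B s]
sBs ⇒ sKns   [B → K n]
sKns ⇒ skKSns   [K → k K S]
skKSns ⇒ skjkSns   [K → j k]
skjkSns ⇒ skjksRns   [S → s R]
skjksRns ⇒ skjkssns   [R → s]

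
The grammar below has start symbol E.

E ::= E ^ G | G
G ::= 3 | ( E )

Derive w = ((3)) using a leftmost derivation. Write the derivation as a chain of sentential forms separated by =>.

E=>G=>(E)=>(G)=>((E))=>((G))=>((3))

E => G   [E ::= G]
G => (E)   [G ::= ( E )]
(E) => (G)   [E ::= G]
(G) => ((E))   [G ::= ( E )]
((E)) => ((G))   [E ::= G]
((G)) => ((3))   [G ::= 3]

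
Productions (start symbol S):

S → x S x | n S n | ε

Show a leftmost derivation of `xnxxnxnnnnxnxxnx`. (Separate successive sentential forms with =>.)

S => xSx   [S → x S x]
xSx => xnSnx   [S → n S n]
xnSnx => xnxSxnx   [S → x S x]
xnxSxnx => xnxxSxxnx   [S → x S x]
xnxxSxxnx => xnxxnSnxxnx   [S → n S n]
xnxxnSnxxnx => xnxxnxSxnxxnx   [S → x S x]
xnxxnxSxnxxnx => xnxxnxnSnxnxxnx   [S → n S n]
xnxxnxnSnxnxxnx => xnxxnxnnSnnxnxxnx   [S → n S n]
xnxxnxnnSnnxnxxnx => xnxxnxnnnnxnxxnx   [S → ε]

S=>xSx=>xnSnx=>xnxSxnx=>xnxxSxxnx=>xnxxnSnxxnx=>xnxxnxSxnxxnx=>xnxxnxnSnxnxxnx=>xnxxnxnnSnnxnxxnx=>xnxxnxnnnnxnxxnx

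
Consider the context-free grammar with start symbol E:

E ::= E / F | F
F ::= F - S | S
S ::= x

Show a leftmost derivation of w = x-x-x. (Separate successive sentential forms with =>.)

E => F   [E ::= F]
F => F-S   [F ::= F - S]
F-S => F-S-S   [F ::= F - S]
F-S-S => S-S-S   [F ::= S]
S-S-S => x-S-S   [S ::= x]
x-S-S => x-x-S   [S ::= x]
x-x-S => x-x-x   [S ::= x]

E=>F=>F-S=>F-S-S=>S-S-S=>x-S-S=>x-x-S=>x-x-x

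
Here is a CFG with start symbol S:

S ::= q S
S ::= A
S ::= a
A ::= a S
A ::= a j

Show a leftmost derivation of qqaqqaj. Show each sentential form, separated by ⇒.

S ⇒ qS ⇒ qqS ⇒ qqA ⇒ qqaS ⇒ qqaqS ⇒ qqaqqS ⇒ qqaqqA ⇒ qqaqqaj

S ⇒ qS   [S ::= q S]
qS ⇒ qqS   [S ::= q S]
qqS ⇒ qqA   [S ::= A]
qqA ⇒ qqaS   [A ::= a S]
qqaS ⇒ qqaqS   [S ::= q S]
qqaqS ⇒ qqaqqS   [S ::= q S]
qqaqqS ⇒ qqaqqA   [S ::= A]
qqaqqA ⇒ qqaqqaj   [A ::= a j]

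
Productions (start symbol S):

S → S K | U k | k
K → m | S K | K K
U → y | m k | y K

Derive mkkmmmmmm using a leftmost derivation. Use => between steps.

S => SK   [S → S K]
SK => SKK   [S → S K]
SKK => SKKK   [S → S K]
SKKK => SKKKK   [S → S K]
SKKKK => SKKKKK   [S → S K]
SKKKKK => SKKKKKK   [S → S K]
SKKKKKK => UkKKKKKK   [S → U k]
UkKKKKKK => mkkKKKKKK   [U → m k]
mkkKKKKKK => mkkmKKKKK   [K → m]
mkkmKKKKK => mkkmmKKKK   [K → m]
mkkmmKKKK => mkkmmmKKK   [K → m]
mkkmmmKKK => mkkmmmmKK   [K → m]
mkkmmmmKK => mkkmmmmmK   [K → m]
mkkmmmmmK => mkkmmmmmm   [K → m]

S=>SK=>SKK=>SKKK=>SKKKK=>SKKKKK=>SKKKKKK=>UkKKKKKK=>mkkKKKKKK=>mkkmKKKKK=>mkkmmKKKK=>mkkmmmKKK=>mkkmmmmKK=>mkkmmmmmK=>mkkmmmmmm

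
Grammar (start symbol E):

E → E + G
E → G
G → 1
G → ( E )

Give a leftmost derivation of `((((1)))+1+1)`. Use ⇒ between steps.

E ⇒ G   [E → G]
G ⇒ (E)   [G → ( E )]
(E) ⇒ (E+G)   [E → E + G]
(E+G) ⇒ (E+G+G)   [E → E + G]
(E+G+G) ⇒ (G+G+G)   [E → G]
(G+G+G) ⇒ ((E)+G+G)   [G → ( E )]
((E)+G+G) ⇒ ((G)+G+G)   [E → G]
((G)+G+G) ⇒ (((E))+G+G)   [G → ( E )]
(((E))+G+G) ⇒ (((G))+G+G)   [E → G]
(((G))+G+G) ⇒ ((((E)))+G+G)   [G → ( E )]
((((E)))+G+G) ⇒ ((((G)))+G+G)   [E → G]
((((G)))+G+G) ⇒ ((((1)))+G+G)   [G → 1]
((((1)))+G+G) ⇒ ((((1)))+1+G)   [G → 1]
((((1)))+1+G) ⇒ ((((1)))+1+1)   [G → 1]

E ⇒ G ⇒ (E) ⇒ (E+G) ⇒ (E+G+G) ⇒ (G+G+G) ⇒ ((E)+G+G) ⇒ ((G)+G+G) ⇒ (((E))+G+G) ⇒ (((G))+G+G) ⇒ ((((E)))+G+G) ⇒ ((((G)))+G+G) ⇒ ((((1)))+G+G) ⇒ ((((1)))+1+G) ⇒ ((((1)))+1+1)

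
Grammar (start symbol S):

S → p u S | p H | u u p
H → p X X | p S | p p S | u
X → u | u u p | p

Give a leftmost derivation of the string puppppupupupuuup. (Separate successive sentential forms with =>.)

S => puS => pupH => pupppS => puppppuS => puppppupuS => puppppupupuS => puppppupupupuS => puppppupupupuuup

S => puS   [S → p u S]
puS => pupH   [S → p H]
pupH => pupppS   [H → p p S]
pupppS => puppppuS   [S → p u S]
puppppuS => puppppupuS   [S → p u S]
puppppupuS => puppppupupuS   [S → p u S]
puppppupupuS => puppppupupupuS   [S → p u S]
puppppupupupuS => puppppupupupuuup   [S → u u p]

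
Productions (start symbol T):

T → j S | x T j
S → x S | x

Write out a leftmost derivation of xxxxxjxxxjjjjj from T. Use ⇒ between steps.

T⇒xTj⇒xxTjj⇒xxxTjjj⇒xxxxTjjjj⇒xxxxxTjjjjj⇒xxxxxjSjjjjj⇒xxxxxjxSjjjjj⇒xxxxxjxxSjjjjj⇒xxxxxjxxxjjjjj

T ⇒ xTj   [T → x T j]
xTj ⇒ xxTjj   [T → x T j]
xxTjj ⇒ xxxTjjj   [T → x T j]
xxxTjjj ⇒ xxxxTjjjj   [T → x T j]
xxxxTjjjj ⇒ xxxxxTjjjjj   [T → x T j]
xxxxxTjjjjj ⇒ xxxxxjSjjjjj   [T → j S]
xxxxxjSjjjjj ⇒ xxxxxjxSjjjjj   [S → x S]
xxxxxjxSjjjjj ⇒ xxxxxjxxSjjjjj   [S → x S]
xxxxxjxxSjjjjj ⇒ xxxxxjxxxjjjjj   [S → x]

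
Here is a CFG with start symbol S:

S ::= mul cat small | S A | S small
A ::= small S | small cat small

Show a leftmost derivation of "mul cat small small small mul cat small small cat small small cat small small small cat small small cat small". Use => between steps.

S => S A => S A A => S A A A => S small A A A => mul cat small small A A A => mul cat small small small S A A => mul cat small small small S small A A => mul cat small small small S A small A A => mul cat small small small S A A small A A => mul cat small small small mul cat small A A small A A => mul cat small small small mul cat small small cat small A small A A => mul cat small small small mul cat small small cat small small cat small small A A => mul cat small small small mul cat small small cat small small cat small small small cat small A => mul cat small small small mul cat small small cat small small cat small small small cat small small cat small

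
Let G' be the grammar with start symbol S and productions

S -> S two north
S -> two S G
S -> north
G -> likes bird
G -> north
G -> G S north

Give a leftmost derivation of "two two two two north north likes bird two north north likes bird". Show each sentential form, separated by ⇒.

S ⇒ two S G ⇒ two two S G G ⇒ two two S two north G G ⇒ two two two S G two north G G ⇒ two two two two S G G two north G G ⇒ two two two two north G G two north G G ⇒ two two two two north north G two north G G ⇒ two two two two north north likes bird two north G G ⇒ two two two two north north likes bird two north north G ⇒ two two two two north north likes bird two north north likes bird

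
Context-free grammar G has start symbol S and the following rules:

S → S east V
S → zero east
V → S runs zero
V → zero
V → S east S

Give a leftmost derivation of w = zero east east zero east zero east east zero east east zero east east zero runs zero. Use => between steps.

S => S east V => S east V east V => zero east east V east V => zero east east zero east V => zero east east zero east S runs zero => zero east east zero east S east V runs zero => zero east east zero east S east V east V runs zero => zero east east zero east zero east east V east V runs zero => zero east east zero east zero east east S east S east V runs zero => zero east east zero east zero east east zero east east S east V runs zero => zero east east zero east zero east east zero east east zero east east V runs zero => zero east east zero east zero east east zero east east zero east east zero runs zero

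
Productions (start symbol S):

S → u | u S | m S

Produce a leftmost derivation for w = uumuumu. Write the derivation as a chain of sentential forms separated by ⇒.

S ⇒ uS   [S → u S]
uS ⇒ uuS   [S → u S]
uuS ⇒ uumS   [S → m S]
uumS ⇒ uumuS   [S → u S]
uumuS ⇒ uumuuS   [S → u S]
uumuuS ⇒ uumuumS   [S → m S]
uumuumS ⇒ uumuumu   [S → u]

S⇒uS⇒uuS⇒uumS⇒uumuS⇒uumuuS⇒uumuumS⇒uumuumu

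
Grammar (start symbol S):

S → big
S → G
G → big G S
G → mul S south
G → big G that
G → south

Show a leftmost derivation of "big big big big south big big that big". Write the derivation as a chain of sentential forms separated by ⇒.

S ⇒ G ⇒ big G S ⇒ big big G that S ⇒ big big big G S that S ⇒ big big big big G S S that S ⇒ big big big big south S S that S ⇒ big big big big south big S that S ⇒ big big big big south big big that S ⇒ big big big big south big big that big

S ⇒ G   [S → G]
G ⇒ big G S   [G → big G S]
big G S ⇒ big big G that S   [G → big G that]
big big G that S ⇒ big big big G S that S   [G → big G S]
big big big G S that S ⇒ big big big big G S S that S   [G → big G S]
big big big big G S S that S ⇒ big big big big south S S that S   [G → south]
big big big big south S S that S ⇒ big big big big south big S that S   [S → big]
big big big big south big S that S ⇒ big big big big south big big that S   [S → big]
big big big big south big big that S ⇒ big big big big south big big that big   [S → big]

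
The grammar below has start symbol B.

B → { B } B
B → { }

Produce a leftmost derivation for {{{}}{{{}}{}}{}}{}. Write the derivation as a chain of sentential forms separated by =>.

B => {B}B => {{B}B}B => {{{}}B}B => {{{}}{B}B}B => {{{}}{{B}B}B}B => {{{}}{{{}}B}B}B => {{{}}{{{}}{}}B}B => {{{}}{{{}}{}}{}}B => {{{}}{{{}}{}}{}}{}

B => {B}B   [B → { B } B]
{B}B => {{B}B}B   [B → { B } B]
{{B}B}B => {{{}}B}B   [B → { }]
{{{}}B}B => {{{}}{B}B}B   [B → { B } B]
{{{}}{B}B}B => {{{}}{{B}B}B}B   [B → { B } B]
{{{}}{{B}B}B}B => {{{}}{{{}}B}B}B   [B → { }]
{{{}}{{{}}B}B}B => {{{}}{{{}}{}}B}B   [B → { }]
{{{}}{{{}}{}}B}B => {{{}}{{{}}{}}{}}B   [B → { }]
{{{}}{{{}}{}}{}}B => {{{}}{{{}}{}}{}}{}   [B → { }]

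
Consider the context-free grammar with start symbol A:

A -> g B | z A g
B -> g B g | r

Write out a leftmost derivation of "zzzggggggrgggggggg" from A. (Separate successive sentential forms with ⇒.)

A ⇒ zAg ⇒ zzAgg ⇒ zzzAggg ⇒ zzzgBggg ⇒ zzzggBgggg ⇒ zzzgggBggggg ⇒ zzzggggBgggggg ⇒ zzzgggggBggggggg ⇒ zzzggggggBgggggggg ⇒ zzzggggggrgggggggg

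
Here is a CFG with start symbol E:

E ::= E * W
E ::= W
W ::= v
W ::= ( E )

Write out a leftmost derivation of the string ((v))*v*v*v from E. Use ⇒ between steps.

E ⇒ E*W   [E ::= E * W]
E*W ⇒ E*W*W   [E ::= E * W]
E*W*W ⇒ E*W*W*W   [E ::= E * W]
E*W*W*W ⇒ W*W*W*W   [E ::= W]
W*W*W*W ⇒ (E)*W*W*W   [W ::= ( E )]
(E)*W*W*W ⇒ (W)*W*W*W   [E ::= W]
(W)*W*W*W ⇒ ((E))*W*W*W   [W ::= ( E )]
((E))*W*W*W ⇒ ((W))*W*W*W   [E ::= W]
((W))*W*W*W ⇒ ((v))*W*W*W   [W ::= v]
((v))*W*W*W ⇒ ((v))*v*W*W   [W ::= v]
((v))*v*W*W ⇒ ((v))*v*v*W   [W ::= v]
((v))*v*v*W ⇒ ((v))*v*v*v   [W ::= v]

E ⇒ E*W ⇒ E*W*W ⇒ E*W*W*W ⇒ W*W*W*W ⇒ (E)*W*W*W ⇒ (W)*W*W*W ⇒ ((E))*W*W*W ⇒ ((W))*W*W*W ⇒ ((v))*W*W*W ⇒ ((v))*v*W*W ⇒ ((v))*v*v*W ⇒ ((v))*v*v*v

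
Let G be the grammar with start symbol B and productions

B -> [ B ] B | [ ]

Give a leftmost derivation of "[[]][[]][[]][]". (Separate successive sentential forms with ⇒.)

B ⇒ [B]B ⇒ [[]]B ⇒ [[]][B]B ⇒ [[]][[]]B ⇒ [[]][[]][B]B ⇒ [[]][[]][[]]B ⇒ [[]][[]][[]][]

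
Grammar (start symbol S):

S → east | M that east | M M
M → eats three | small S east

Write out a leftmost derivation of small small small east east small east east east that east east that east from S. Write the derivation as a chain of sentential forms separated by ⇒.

S ⇒ M that east ⇒ small S east that east ⇒ small M that east east that east ⇒ small small S east that east east that east ⇒ small small M M east that east east that east ⇒ small small small S east M east that east east that east ⇒ small small small east east M east that east east that east ⇒ small small small east east small S east east that east east that east ⇒ small small small east east small east east east that east east that east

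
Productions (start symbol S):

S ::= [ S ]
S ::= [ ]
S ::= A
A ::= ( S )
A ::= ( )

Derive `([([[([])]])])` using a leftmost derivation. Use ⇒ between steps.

S ⇒ A   [S ::= A]
A ⇒ (S)   [A ::= ( S )]
(S) ⇒ ([S])   [S ::= [ S ]]
([S]) ⇒ ([A])   [S ::= A]
([A]) ⇒ ([(S)])   [A ::= ( S )]
([(S)]) ⇒ ([([S])])   [S ::= [ S ]]
([([S])]) ⇒ ([([[S]])])   [S ::= [ S ]]
([([[S]])]) ⇒ ([([[A]])])   [S ::= A]
([([[A]])]) ⇒ ([([[(S)]])])   [A ::= ( S )]
([([[(S)]])]) ⇒ ([([[([])]])])   [S ::= [ ]]

S ⇒ A ⇒ (S) ⇒ ([S]) ⇒ ([A]) ⇒ ([(S)]) ⇒ ([([S])]) ⇒ ([([[S]])]) ⇒ ([([[A]])]) ⇒ ([([[(S)]])]) ⇒ ([([[([])]])])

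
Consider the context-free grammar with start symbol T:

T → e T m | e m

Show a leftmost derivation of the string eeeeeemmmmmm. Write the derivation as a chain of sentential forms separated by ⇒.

T ⇒ eTm ⇒ eeTmm ⇒ eeeTmmm ⇒ eeeeTmmmm ⇒ eeeeeTmmmmm ⇒ eeeeeemmmmmm

T ⇒ eTm   [T → e T m]
eTm ⇒ eeTmm   [T → e T m]
eeTmm ⇒ eeeTmmm   [T → e T m]
eeeTmmm ⇒ eeeeTmmmm   [T → e T m]
eeeeTmmmm ⇒ eeeeeTmmmmm   [T → e T m]
eeeeeTmmmmm ⇒ eeeeeemmmmmm   [T → e m]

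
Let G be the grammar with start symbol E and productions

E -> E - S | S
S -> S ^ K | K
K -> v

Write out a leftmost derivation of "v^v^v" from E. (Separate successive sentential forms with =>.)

E => S => S^K => S^K^K => K^K^K => v^K^K => v^v^K => v^v^v

E => S   [E -> S]
S => S^K   [S -> S ^ K]
S^K => S^K^K   [S -> S ^ K]
S^K^K => K^K^K   [S -> K]
K^K^K => v^K^K   [K -> v]
v^K^K => v^v^K   [K -> v]
v^v^K => v^v^v   [K -> v]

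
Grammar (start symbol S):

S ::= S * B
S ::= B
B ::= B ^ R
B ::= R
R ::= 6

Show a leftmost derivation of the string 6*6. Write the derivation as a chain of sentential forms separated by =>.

S=>S*B=>B*B=>R*B=>6*B=>6*R=>6*6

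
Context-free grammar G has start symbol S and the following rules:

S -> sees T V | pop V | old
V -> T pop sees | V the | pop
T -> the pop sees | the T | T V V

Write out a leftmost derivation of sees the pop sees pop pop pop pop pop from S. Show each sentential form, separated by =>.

S => sees T V => sees T V V V => sees T V V V V V => sees the pop sees V V V V V => sees the pop sees pop V V V V => sees the pop sees pop pop V V V => sees the pop sees pop pop pop V V => sees the pop sees pop pop pop pop V => sees the pop sees pop pop pop pop pop

S => sees T V   [S -> sees T V]
sees T V => sees T V V V   [T -> T V V]
sees T V V V => sees T V V V V V   [T -> T V V]
sees T V V V V V => sees the pop sees V V V V V   [T -> the pop sees]
sees the pop sees V V V V V => sees the pop sees pop V V V V   [V -> pop]
sees the pop sees pop V V V V => sees the pop sees pop pop V V V   [V -> pop]
sees the pop sees pop pop V V V => sees the pop sees pop pop pop V V   [V -> pop]
sees the pop sees pop pop pop V V => sees the pop sees pop pop pop pop V   [V -> pop]
sees the pop sees pop pop pop pop V => sees the pop sees pop pop pop pop pop   [V -> pop]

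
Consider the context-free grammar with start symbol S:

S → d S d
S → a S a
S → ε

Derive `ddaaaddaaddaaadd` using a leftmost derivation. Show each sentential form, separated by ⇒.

S ⇒ dSd ⇒ ddSdd ⇒ ddaSadd ⇒ ddaaSaadd ⇒ ddaaaSaaadd ⇒ ddaaadSdaaadd ⇒ ddaaaddSddaaadd ⇒ ddaaaddaSaddaaadd ⇒ ddaaaddaaddaaadd

S ⇒ dSd   [S → d S d]
dSd ⇒ ddSdd   [S → d S d]
ddSdd ⇒ ddaSadd   [S → a S a]
ddaSadd ⇒ ddaaSaadd   [S → a S a]
ddaaSaadd ⇒ ddaaaSaaadd   [S → a S a]
ddaaaSaaadd ⇒ ddaaadSdaaadd   [S → d S d]
ddaaadSdaaadd ⇒ ddaaaddSddaaadd   [S → d S d]
ddaaaddSddaaadd ⇒ ddaaaddaSaddaaadd   [S → a S a]
ddaaaddaSaddaaadd ⇒ ddaaaddaaddaaadd   [S → ε]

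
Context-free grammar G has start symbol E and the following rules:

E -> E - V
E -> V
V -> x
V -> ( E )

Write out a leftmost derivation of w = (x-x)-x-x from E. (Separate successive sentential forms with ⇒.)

E ⇒ E-V ⇒ E-V-V ⇒ V-V-V ⇒ (E)-V-V ⇒ (E-V)-V-V ⇒ (V-V)-V-V ⇒ (x-V)-V-V ⇒ (x-x)-V-V ⇒ (x-x)-x-V ⇒ (x-x)-x-x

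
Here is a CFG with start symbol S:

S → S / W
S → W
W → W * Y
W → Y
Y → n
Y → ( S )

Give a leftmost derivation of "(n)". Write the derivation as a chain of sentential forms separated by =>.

S => W => Y => (S) => (W) => (Y) => (n)

S => W   [S → W]
W => Y   [W → Y]
Y => (S)   [Y → ( S )]
(S) => (W)   [S → W]
(W) => (Y)   [W → Y]
(Y) => (n)   [Y → n]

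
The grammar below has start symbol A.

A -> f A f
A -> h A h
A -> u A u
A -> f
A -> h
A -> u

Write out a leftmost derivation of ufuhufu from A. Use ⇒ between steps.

A ⇒ uAu   [A -> u A u]
uAu ⇒ ufAfu   [A -> f A f]
ufAfu ⇒ ufuAufu   [A -> u A u]
ufuAufu ⇒ ufuhufu   [A -> h]

A⇒uAu⇒ufAfu⇒ufuAufu⇒ufuhufu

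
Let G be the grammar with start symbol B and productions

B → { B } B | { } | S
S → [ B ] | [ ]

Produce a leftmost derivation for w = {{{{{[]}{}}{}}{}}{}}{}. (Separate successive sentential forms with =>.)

B => {B}B   [B → { B } B]
{B}B => {{B}B}B   [B → { B } B]
{{B}B}B => {{{B}B}B}B   [B → { B } B]
{{{B}B}B}B => {{{{B}B}B}B}B   [B → { B } B]
{{{{B}B}B}B}B => {{{{{B}B}B}B}B}B   [B → { B } B]
{{{{{B}B}B}B}B}B => {{{{{S}B}B}B}B}B   [B → S]
{{{{{S}B}B}B}B}B => {{{{{[]}B}B}B}B}B   [S → [ ]]
{{{{{[]}B}B}B}B}B => {{{{{[]}{}}B}B}B}B   [B → { }]
{{{{{[]}{}}B}B}B}B => {{{{{[]}{}}{}}B}B}B   [B → { }]
{{{{{[]}{}}{}}B}B}B => {{{{{[]}{}}{}}{}}B}B   [B → { }]
{{{{{[]}{}}{}}{}}B}B => {{{{{[]}{}}{}}{}}{}}B   [B → { }]
{{{{{[]}{}}{}}{}}{}}B => {{{{{[]}{}}{}}{}}{}}{}   [B → { }]

B=>{B}B=>{{B}B}B=>{{{B}B}B}B=>{{{{B}B}B}B}B=>{{{{{B}B}B}B}B}B=>{{{{{S}B}B}B}B}B=>{{{{{[]}B}B}B}B}B=>{{{{{[]}{}}B}B}B}B=>{{{{{[]}{}}{}}B}B}B=>{{{{{[]}{}}{}}{}}B}B=>{{{{{[]}{}}{}}{}}{}}B=>{{{{{[]}{}}{}}{}}{}}{}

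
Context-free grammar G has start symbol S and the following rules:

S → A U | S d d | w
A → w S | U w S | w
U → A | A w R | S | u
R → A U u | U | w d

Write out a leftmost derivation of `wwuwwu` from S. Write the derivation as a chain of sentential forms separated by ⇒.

S ⇒ AU ⇒ UwSU ⇒ AwSU ⇒ wSwSU ⇒ wAUwSU ⇒ wwUwSU ⇒ wwuwSU ⇒ wwuwwU ⇒ wwuwwu

S ⇒ AU   [S → A U]
AU ⇒ UwSU   [A → U w S]
UwSU ⇒ AwSU   [U → A]
AwSU ⇒ wSwSU   [A → w S]
wSwSU ⇒ wAUwSU   [S → A U]
wAUwSU ⇒ wwUwSU   [A → w]
wwUwSU ⇒ wwuwSU   [U → u]
wwuwSU ⇒ wwuwwU   [S → w]
wwuwwU ⇒ wwuwwu   [U → u]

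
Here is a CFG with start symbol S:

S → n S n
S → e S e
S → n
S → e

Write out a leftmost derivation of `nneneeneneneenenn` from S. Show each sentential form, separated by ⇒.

S ⇒ nSn ⇒ nnSnn ⇒ nneSenn ⇒ nnenSnenn ⇒ nneneSenenn ⇒ nneneeSeenenn ⇒ nneneenSneenenn ⇒ nneneeneSeneenenn ⇒ nneneeneneneenenn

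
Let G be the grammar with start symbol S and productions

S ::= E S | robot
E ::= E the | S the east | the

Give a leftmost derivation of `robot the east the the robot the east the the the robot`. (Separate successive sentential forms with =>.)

S => E S   [S ::= E S]
E S => S the east S   [E ::= S the east]
S the east S => robot the east S   [S ::= robot]
robot the east S => robot the east E S   [S ::= E S]
robot the east E S => robot the east E the S   [E ::= E the]
robot the east E the S => robot the east E the the S   [E ::= E the]
robot the east E the the S => robot the east E the the the S   [E ::= E the]
robot the east E the the the S => robot the east S the east the the the S   [E ::= S the east]
robot the east S the east the the the S => robot the east E S the east the the the S   [S ::= E S]
robot the east E S the east the the the S => robot the east the S the east the the the S   [E ::= the]
robot the east the S the east the the the S => robot the east the E S the east the the the S   [S ::= E S]
robot the east the E S the east the the the S => robot the east the the S the east the the the S   [E ::= the]
robot the east the the S the east the the the S => robot the east the the robot the east the the the S   [S ::= robot]
robot the east the the robot the east the the the S => robot the east the the robot the east the the the robot   [S ::= robot]

S => E S => S the east S => robot the east S => robot the east E S => robot the east E the S => robot the east E the the S => robot the east E the the the S => robot the east S the east the the the S => robot the east E S the east the the the S => robot the east the S the east the the the S => robot the east the E S the east the the the S => robot the east the the S the east the the the S => robot the east the the robot the east the the the S => robot the east the the robot the east the the the robot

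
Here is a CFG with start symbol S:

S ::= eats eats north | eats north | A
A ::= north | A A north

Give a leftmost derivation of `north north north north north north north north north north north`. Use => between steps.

S => A => A A north => A A north A north => A A north A north A north => A A north A north A north A north => A A north A north A north A north A north => north A north A north A north A north A north => north north north A north A north A north A north => north north north north north A north A north A north => north north north north north north north A north A north => north north north north north north north north north A north => north north north north north north north north north north north

S => A   [S ::= A]
A => A A north   [A ::= A A north]
A A north => A A north A north   [A ::= A A north]
A A north A north => A A north A north A north   [A ::= A A north]
A A north A north A north => A A north A north A north A north   [A ::= A A north]
A A north A north A north A north => A A north A north A north A north A north   [A ::= A A north]
A A north A north A north A north A north => north A north A north A north A north A north   [A ::= north]
north A north A north A north A north A north => north north north A north A north A north A north   [A ::= north]
north north north A north A north A north A north => north north north north north A north A north A north   [A ::= north]
north north north north north A north A north A north => north north north north north north north A north A north   [A ::= north]
north north north north north north north A north A north => north north north north north north north north north A north   [A ::= north]
north north north north north north north north north A north => north north north north north north north north north north north   [A ::= north]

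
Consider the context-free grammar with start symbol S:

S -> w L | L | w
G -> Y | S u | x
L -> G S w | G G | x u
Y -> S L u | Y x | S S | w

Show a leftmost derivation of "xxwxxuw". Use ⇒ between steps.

S ⇒ L ⇒ GSw ⇒ YSw ⇒ YxSw ⇒ SSxSw ⇒ LSxSw ⇒ GGSxSw ⇒ xGSxSw ⇒ xxSxSw ⇒ xxwxSw ⇒ xxwxLw ⇒ xxwxxuw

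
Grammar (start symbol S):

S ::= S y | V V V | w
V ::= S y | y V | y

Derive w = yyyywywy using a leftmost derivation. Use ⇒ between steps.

S⇒VVV⇒yVVV⇒yyVVV⇒yyyVVV⇒yyyyVV⇒yyyySyV⇒yyyywyV⇒yyyywySy⇒yyyywywy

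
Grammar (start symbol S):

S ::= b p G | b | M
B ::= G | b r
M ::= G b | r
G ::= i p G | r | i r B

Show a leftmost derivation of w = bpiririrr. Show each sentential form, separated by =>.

S => bpG => bpirB => bpirG => bpirirB => bpirirG => bpiririrB => bpiririrG => bpiririrr

S => bpG   [S ::= b p G]
bpG => bpirB   [G ::= i r B]
bpirB => bpirG   [B ::= G]
bpirG => bpirirB   [G ::= i r B]
bpirirB => bpirirG   [B ::= G]
bpirirG => bpiririrB   [G ::= i r B]
bpiririrB => bpiririrG   [B ::= G]
bpiririrG => bpiririrr   [G ::= r]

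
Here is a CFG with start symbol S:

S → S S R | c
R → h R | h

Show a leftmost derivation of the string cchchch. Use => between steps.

S => SSR   [S → S S R]
SSR => SSRSR   [S → S S R]
SSRSR => SSRSRSR   [S → S S R]
SSRSRSR => cSRSRSR   [S → c]
cSRSRSR => ccRSRSR   [S → c]
ccRSRSR => cchSRSR   [R → h]
cchSRSR => cchcRSR   [S → c]
cchcRSR => cchchSR   [R → h]
cchchSR => cchchcR   [S → c]
cchchcR => cchchch   [R → h]

S => SSR => SSRSR => SSRSRSR => cSRSRSR => ccRSRSR => cchSRSR => cchcRSR => cchchSR => cchchcR => cchchch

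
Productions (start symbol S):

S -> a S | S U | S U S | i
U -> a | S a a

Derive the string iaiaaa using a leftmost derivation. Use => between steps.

S=>SU=>SUU=>SUUU=>SUSUUU=>iUSUUU=>iaSUUU=>iaiUUU=>iaiaUU=>iaiaaU=>iaiaaa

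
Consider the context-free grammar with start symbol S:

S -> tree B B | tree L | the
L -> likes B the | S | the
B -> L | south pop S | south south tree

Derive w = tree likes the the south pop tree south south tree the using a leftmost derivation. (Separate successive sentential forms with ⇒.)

S ⇒ tree B B ⇒ tree L B ⇒ tree likes B the B ⇒ tree likes L the B ⇒ tree likes S the B ⇒ tree likes the the B ⇒ tree likes the the south pop S ⇒ tree likes the the south pop tree B B ⇒ tree likes the the south pop tree south south tree B ⇒ tree likes the the south pop tree south south tree L ⇒ tree likes the the south pop tree south south tree the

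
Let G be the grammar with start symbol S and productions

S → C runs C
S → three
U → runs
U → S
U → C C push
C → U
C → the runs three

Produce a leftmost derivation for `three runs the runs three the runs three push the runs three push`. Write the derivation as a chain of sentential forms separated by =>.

S => C runs C   [S → C runs C]
C runs C => U runs C   [C → U]
U runs C => S runs C   [U → S]
S runs C => three runs C   [S → three]
three runs C => three runs U   [C → U]
three runs U => three runs C C push   [U → C C push]
three runs C C push => three runs U C push   [C → U]
three runs U C push => three runs C C push C push   [U → C C push]
three runs C C push C push => three runs the runs three C push C push   [C → the runs three]
three runs the runs three C push C push => three runs the runs three the runs three push C push   [C → the runs three]
three runs the runs three the runs three push C push => three runs the runs three the runs three push the runs three push   [C → the runs three]

S => C runs C => U runs C => S runs C => three runs C => three runs U => three runs C C push => three runs U C push => three runs C C push C push => three runs the runs three C push C push => three runs the runs three the runs three push C push => three runs the runs three the runs three push the runs three push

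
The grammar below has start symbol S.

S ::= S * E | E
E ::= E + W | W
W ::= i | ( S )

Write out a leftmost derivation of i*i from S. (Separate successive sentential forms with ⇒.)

S⇒S*E⇒E*E⇒W*E⇒i*E⇒i*W⇒i*i

S ⇒ S*E   [S ::= S * E]
S*E ⇒ E*E   [S ::= E]
E*E ⇒ W*E   [E ::= W]
W*E ⇒ i*E   [W ::= i]
i*E ⇒ i*W   [E ::= W]
i*W ⇒ i*i   [W ::= i]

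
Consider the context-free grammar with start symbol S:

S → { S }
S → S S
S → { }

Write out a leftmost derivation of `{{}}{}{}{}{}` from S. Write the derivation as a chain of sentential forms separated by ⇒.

S ⇒ SS   [S → S S]
SS ⇒ SSS   [S → S S]
SSS ⇒ SSSS   [S → S S]
SSSS ⇒ SSSSS   [S → S S]
SSSSS ⇒ {S}SSSS   [S → { S }]
{S}SSSS ⇒ {{}}SSSS   [S → { }]
{{}}SSSS ⇒ {{}}{}SSS   [S → { }]
{{}}{}SSS ⇒ {{}}{}{}SS   [S → { }]
{{}}{}{}SS ⇒ {{}}{}{}{}S   [S → { }]
{{}}{}{}{}S ⇒ {{}}{}{}{}{}   [S → { }]

S ⇒ SS ⇒ SSS ⇒ SSSS ⇒ SSSSS ⇒ {S}SSSS ⇒ {{}}SSSS ⇒ {{}}{}SSS ⇒ {{}}{}{}SS ⇒ {{}}{}{}{}S ⇒ {{}}{}{}{}{}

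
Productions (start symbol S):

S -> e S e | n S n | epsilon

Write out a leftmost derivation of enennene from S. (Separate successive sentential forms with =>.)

S=>eSe=>enSne=>eneSene=>enenSnene=>enennene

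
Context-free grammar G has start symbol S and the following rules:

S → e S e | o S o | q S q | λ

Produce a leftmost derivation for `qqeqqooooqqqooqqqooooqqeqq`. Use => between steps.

S => qSq => qqSqq => qqeSeqq => qqeqSqeqq => qqeqqSqqeqq => qqeqqoSoqqeqq => qqeqqooSooqqeqq => qqeqqoooSoooqqeqq => qqeqqooooSooooqqeqq => qqeqqooooqSqooooqqeqq => qqeqqooooqqSqqooooqqeqq => qqeqqooooqqqSqqqooooqqeqq => qqeqqooooqqqoSoqqqooooqqeqq => qqeqqooooqqqooqqqooooqqeqq

S => qSq   [S → q S q]
qSq => qqSqq   [S → q S q]
qqSqq => qqeSeqq   [S → e S e]
qqeSeqq => qqeqSqeqq   [S → q S q]
qqeqSqeqq => qqeqqSqqeqq   [S → q S q]
qqeqqSqqeqq => qqeqqoSoqqeqq   [S → o S o]
qqeqqoSoqqeqq => qqeqqooSooqqeqq   [S → o S o]
qqeqqooSooqqeqq => qqeqqoooSoooqqeqq   [S → o S o]
qqeqqoooSoooqqeqq => qqeqqooooSooooqqeqq   [S → o S o]
qqeqqooooSooooqqeqq => qqeqqooooqSqooooqqeqq   [S → q S q]
qqeqqooooqSqooooqqeqq => qqeqqooooqqSqqooooqqeqq   [S → q S q]
qqeqqooooqqSqqooooqqeqq => qqeqqooooqqqSqqqooooqqeqq   [S → q S q]
qqeqqooooqqqSqqqooooqqeqq => qqeqqooooqqqoSoqqqooooqqeqq   [S → o S o]
qqeqqooooqqqoSoqqqooooqqeqq => qqeqqooooqqqooqqqooooqqeqq   [S → λ]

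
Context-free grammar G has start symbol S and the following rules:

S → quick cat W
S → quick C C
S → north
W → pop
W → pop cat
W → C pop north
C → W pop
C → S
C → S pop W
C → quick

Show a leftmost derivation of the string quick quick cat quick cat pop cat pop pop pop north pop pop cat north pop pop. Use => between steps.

S => quick C C => quick S pop W C => quick quick cat W pop W C => quick quick cat C pop north pop W C => quick quick cat S pop W pop north pop W C => quick quick cat quick cat W pop W pop north pop W C => quick quick cat quick cat pop cat pop W pop north pop W C => quick quick cat quick cat pop cat pop pop pop north pop W C => quick quick cat quick cat pop cat pop pop pop north pop pop cat C => quick quick cat quick cat pop cat pop pop pop north pop pop cat S pop W => quick quick cat quick cat pop cat pop pop pop north pop pop cat north pop W => quick quick cat quick cat pop cat pop pop pop north pop pop cat north pop pop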